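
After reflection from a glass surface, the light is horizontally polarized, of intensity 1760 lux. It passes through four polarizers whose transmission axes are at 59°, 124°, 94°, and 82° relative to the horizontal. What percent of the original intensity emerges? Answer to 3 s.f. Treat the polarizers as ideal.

≈ 3.40%

I₁ = 1760 lux · cos²(59°) = 466.9 lux.
I₂ = I₁ · cos²(65°) = 466.9 · 0.1786 = 83.38 lux.
I₃ = I₂ · cos²(30°) = 83.38 · 0.75 = 62.54 lux.
I₄ = I₃ · cos²(12°) = 62.54 · 0.9568 = 59.84 lux.
That is 3.4% of the incident intensity.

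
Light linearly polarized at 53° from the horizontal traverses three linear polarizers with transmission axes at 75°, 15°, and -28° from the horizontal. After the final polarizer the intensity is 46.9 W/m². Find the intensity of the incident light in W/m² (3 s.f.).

I₀ ≈ 408 W/m²

I₁ = I₀ cos²(75° − 53°) = I₀ cos²(22°) = 0.8597 I₀.
I₂ = I₁ cos²(15° − 75°) = 0.8597 I₀ · cos²(60°) = 0.2149 I₀.
I₃ = I₂ cos²(-28° − 15°) = 0.2149 I₀ · cos²(43°) = 0.115 I₀.
So 46.9 W/m² = 0.115 I₀, giving I₀ = 46.9/0.115 = 408 W/m².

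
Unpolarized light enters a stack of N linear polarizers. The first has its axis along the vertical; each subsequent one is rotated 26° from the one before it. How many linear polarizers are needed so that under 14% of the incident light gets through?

First polarizer halves the unpolarized light: factor 1/2.
Each further stage multiplies by cos²(26°) = 0.8078.
After N polarizers: T = 0.5·0.8078^(N−1). Require T < 0.14 ⇒ N−1 > ln(0.14/0.5)/ln(0.8078) = 5.97, so N−1 ≥ 6 and N = 7.
Check: N=7 gives T = 0.139 < 0.14; N=6 gives T = 0.172.

N = 7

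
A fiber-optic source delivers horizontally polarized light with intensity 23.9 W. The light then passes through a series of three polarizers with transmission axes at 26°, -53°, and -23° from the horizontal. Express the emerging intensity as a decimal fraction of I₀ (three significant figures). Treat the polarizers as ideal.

I/I₀ ≈ 0.0221

I₁ = 23.9 W · cos²(26°) = 19.31 W.
I₂ = I₁ · cos²(79°) = 19.31 · 0.03641 = 0.7029 W.
I₃ = I₂ · cos²(30°) = 0.7029 · 0.75 = 0.5272 W.
Transmitted fraction = 0.02206.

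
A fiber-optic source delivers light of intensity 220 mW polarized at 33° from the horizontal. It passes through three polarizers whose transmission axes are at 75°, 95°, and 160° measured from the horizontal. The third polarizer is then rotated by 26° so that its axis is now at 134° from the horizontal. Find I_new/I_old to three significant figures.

Before rotation:
I₁ = I₀ cos²(75° − 33°) = I₀ cos²(42°) = 0.5523 I₀.
I₂ = I₁ cos²(95° − 75°) = 0.5523 I₀ · cos²(20°) = 0.4877 I₀.
I₃ = I₂ cos²(160° − 95°) = 0.4877 I₀ · cos²(65°) = 0.0871 I₀.
After rotation:
I₁ = I₀ cos²(75° − 33°) = I₀ cos²(42°) = 0.5523 I₀.
I₂ = I₁ cos²(95° − 75°) = 0.5523 I₀ · cos²(20°) = 0.4877 I₀.
I₃ = I₂ cos²(134° − 95°) = 0.4877 I₀ · cos²(39°) = 0.2945 I₀.
Ratio = 0.2945 / 0.0871 = 3.381.

I_new/I_old ≈ 3.38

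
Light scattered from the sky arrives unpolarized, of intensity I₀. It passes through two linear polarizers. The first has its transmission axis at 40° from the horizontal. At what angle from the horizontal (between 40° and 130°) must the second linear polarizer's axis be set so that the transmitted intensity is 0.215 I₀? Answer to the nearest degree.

θ ≈ 89°

Unpolarized light through the first polarizer → I₁ = ½ I₀, now polarized at 40°.
Need I₂/I₀ = 0.215, so cos²(θ − 40°) = 0.215 / 0.5 = 0.43.
θ − 40° = arccos(√0.43) = 49.0°, giving θ ≈ 40 + 49.0 = 89.0°.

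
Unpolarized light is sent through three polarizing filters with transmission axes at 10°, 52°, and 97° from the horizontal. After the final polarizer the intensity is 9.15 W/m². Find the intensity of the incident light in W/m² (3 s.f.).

Unpolarized light through the first polarizer → I₁ = ½ I₀, now polarized at 10°.
I₂ = I₁ cos²(52° − 10°) = 0.5 I₀ · cos²(42°) = 0.2761 I₀.
I₃ = I₂ cos²(97° − 52°) = 0.2761 I₀ · cos²(45°) = 0.1381 I₀.
So 9.15 W/m² = 0.1381 I₀, giving I₀ = 9.15/0.1381 = 66.27 W/m².

I₀ ≈ 66.3 W/m²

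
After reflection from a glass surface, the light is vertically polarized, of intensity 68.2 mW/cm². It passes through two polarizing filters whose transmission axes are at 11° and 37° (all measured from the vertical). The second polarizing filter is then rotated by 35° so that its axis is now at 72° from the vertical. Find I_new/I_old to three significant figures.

Before rotation:
By Malus's law, I₁ = I₀ cos²(11° − 0°) = I₀ cos²(11°) = 0.9636 I₀.
I₂ = I₁ cos²(37° − 11°) = 0.9636 I₀ · cos²(26°) = 0.7784 I₀.
After rotation:
I₁ = I₀ cos²(11° − 0°) = I₀ cos²(11°) = 0.9636 I₀.
I₂ = I₁ cos²(72° − 11°) = 0.9636 I₀ · cos²(61°) = 0.2265 I₀.
Ratio = 0.2265 / 0.7784 = 0.291.

I_new/I_old ≈ 0.291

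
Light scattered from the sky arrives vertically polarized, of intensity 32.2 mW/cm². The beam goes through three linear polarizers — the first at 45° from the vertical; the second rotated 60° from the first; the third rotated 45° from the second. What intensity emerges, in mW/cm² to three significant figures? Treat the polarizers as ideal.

By Malus's law, I₁ = 32.2 mW/cm² · cos²(45°) = 16.1 mW/cm².
I₂ = I₁ · cos²(60°) = 16.1 · 0.25 = 4.025 mW/cm².
I₃ = I₂ · cos²(45°) = 4.025 · 0.5 = 2.013 mW/cm².

I ≈ 2.01 mW/cm²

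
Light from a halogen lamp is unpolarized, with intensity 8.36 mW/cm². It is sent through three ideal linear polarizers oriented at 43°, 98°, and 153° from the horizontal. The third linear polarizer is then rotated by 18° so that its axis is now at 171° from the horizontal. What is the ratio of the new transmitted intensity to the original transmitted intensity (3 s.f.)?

I_new/I_old ≈ 0.260

Before rotation:
Unpolarized light through the first polarizer → I₁ = ½ I₀, now polarized at 43°.
I₂ = I₁ cos²(98° − 43°) = 0.5 I₀ · cos²(55°) = 0.1645 I₀.
I₃ = I₂ cos²(153° − 98°) = 0.1645 I₀ · cos²(55°) = 0.05412 I₀.
After rotation:
Unpolarized light through the first polarizer → I₁ = ½ I₀, now polarized at 43°.
I₂ = I₁ cos²(98° − 43°) = 0.5 I₀ · cos²(55°) = 0.1645 I₀.
I₃ = I₂ cos²(171° − 98°) = 0.1645 I₀ · cos²(73°) = 0.01406 I₀.
Ratio = 0.01406 / 0.05412 = 0.2598.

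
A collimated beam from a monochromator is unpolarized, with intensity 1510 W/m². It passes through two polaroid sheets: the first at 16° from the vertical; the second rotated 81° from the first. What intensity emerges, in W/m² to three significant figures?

Unpolarized light through the first polarizer → I₁ = 1510 W/m²/2 = 755 W/m², polarized at 16°.
I₂ = I₁ · cos²(81°) = 755 · 0.02447 = 18.48 W/m².

I ≈ 18.5 W/m²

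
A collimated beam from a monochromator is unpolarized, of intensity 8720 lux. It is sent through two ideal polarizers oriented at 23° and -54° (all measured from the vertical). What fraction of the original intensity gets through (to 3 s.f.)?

Unpolarized light through the first polarizer → I₁ = 8720 lux/2 = 4360 lux, polarized at 23°.
I₂ = I₁ · cos²(77°) = 4360 · 0.0506 = 220.6 lux.
Transmitted fraction = 0.0253.

I/I₀ ≈ 0.0253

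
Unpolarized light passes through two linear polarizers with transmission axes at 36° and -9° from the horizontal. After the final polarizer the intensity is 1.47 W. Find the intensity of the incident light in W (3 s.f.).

Unpolarized light through the first polarizer → I₁ = ½ I₀, now polarized at 36°.
I₂ = I₁ cos²(-9° − 36°) = 0.5 I₀ · cos²(45°) = 0.25 I₀.
So 1.47 W = 0.25 I₀, giving I₀ = 1.47/0.25 = 5.88 W.

I₀ ≈ 5.88 W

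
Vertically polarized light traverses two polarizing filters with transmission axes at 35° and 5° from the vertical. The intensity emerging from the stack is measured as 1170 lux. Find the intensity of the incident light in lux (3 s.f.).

I₁ = I₀ cos²(35° − 0°) = I₀ cos²(35°) = 0.671 I₀.
I₂ = I₁ cos²(5° − 35°) = 0.671 I₀ · cos²(30°) = 0.5033 I₀.
So 1170 lux = 0.5033 I₀, giving I₀ = 1170/0.5033 = 2325 lux.

I₀ ≈ 2320 lux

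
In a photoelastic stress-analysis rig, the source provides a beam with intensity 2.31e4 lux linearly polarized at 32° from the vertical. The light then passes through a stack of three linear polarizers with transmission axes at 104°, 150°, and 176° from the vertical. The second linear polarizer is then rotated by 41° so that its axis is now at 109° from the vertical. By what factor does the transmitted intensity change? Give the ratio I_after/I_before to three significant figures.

I_new/I_old ≈ 0.389

Before rotation:
By Malus's law, I₁ = I₀ cos²(104° − 32°) = I₀ cos²(72°) = 0.09549 I₀.
I₂ = I₁ cos²(150° − 104°) = 0.09549 I₀ · cos²(46°) = 0.04608 I₀.
I₃ = I₂ cos²(176° − 150°) = 0.04608 I₀ · cos²(26°) = 0.03722 I₀.
After rotation:
I₁ = I₀ cos²(104° − 32°) = I₀ cos²(72°) = 0.09549 I₀.
I₂ = I₁ cos²(109° − 104°) = 0.09549 I₀ · cos²(5°) = 0.09477 I₀.
I₃ = I₂ cos²(176° − 109°) = 0.09477 I₀ · cos²(67°) = 0.01447 I₀.
Ratio = 0.01447 / 0.03722 = 0.3887.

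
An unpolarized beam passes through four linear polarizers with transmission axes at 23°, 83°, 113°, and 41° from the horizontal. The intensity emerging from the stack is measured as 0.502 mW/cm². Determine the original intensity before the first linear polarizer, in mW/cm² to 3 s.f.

I₀ ≈ 56.1 mW/cm²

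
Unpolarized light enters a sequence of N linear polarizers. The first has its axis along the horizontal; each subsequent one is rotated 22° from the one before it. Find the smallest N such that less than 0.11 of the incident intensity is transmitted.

N = 12

First polarizer halves the unpolarized light: factor 1/2.
Each further stage multiplies by cos²(22°) = 0.8597.
After N polarizers: T = 0.5·0.8597^(N−1). Require T < 0.11 ⇒ N−1 > ln(0.11/0.5)/ln(0.8597) = 10.01, so N−1 ≥ 11 and N = 12.
Check: N=12 gives T = 0.09476 < 0.11; N=11 gives T = 0.1102.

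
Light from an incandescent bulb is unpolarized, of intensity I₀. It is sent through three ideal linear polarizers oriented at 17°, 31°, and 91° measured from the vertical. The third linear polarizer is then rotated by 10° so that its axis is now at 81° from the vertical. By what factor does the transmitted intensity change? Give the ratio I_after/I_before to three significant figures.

I_new/I_old ≈ 1.65

Before rotation:
Unpolarized light through the first polarizer → I₁ = ½ I₀, now polarized at 17°.
I₂ = I₁ cos²(31° − 17°) = 0.5 I₀ · cos²(14°) = 0.4707 I₀.
I₃ = I₂ cos²(91° − 31°) = 0.4707 I₀ · cos²(60°) = 0.1177 I₀.
After rotation:
Unpolarized light through the first polarizer → I₁ = ½ I₀, now polarized at 17°.
I₂ = I₁ cos²(31° − 17°) = 0.5 I₀ · cos²(14°) = 0.4707 I₀.
I₃ = I₂ cos²(81° − 31°) = 0.4707 I₀ · cos²(50°) = 0.1945 I₀.
Ratio = 0.1945 / 0.1177 = 1.653.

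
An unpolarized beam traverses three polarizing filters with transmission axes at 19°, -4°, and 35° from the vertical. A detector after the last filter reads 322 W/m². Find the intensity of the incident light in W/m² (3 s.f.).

Unpolarized light through the first polarizer → I₁ = ½ I₀, now polarized at 19°.
I₂ = I₁ cos²(-4° − 19°) = 0.5 I₀ · cos²(23°) = 0.4237 I₀.
I₃ = I₂ cos²(35° + 4°) = 0.4237 I₀ · cos²(39°) = 0.2559 I₀.
So 322 W/m² = 0.2559 I₀, giving I₀ = 322/0.2559 = 1258 W/m².

I₀ ≈ 1260 W/m²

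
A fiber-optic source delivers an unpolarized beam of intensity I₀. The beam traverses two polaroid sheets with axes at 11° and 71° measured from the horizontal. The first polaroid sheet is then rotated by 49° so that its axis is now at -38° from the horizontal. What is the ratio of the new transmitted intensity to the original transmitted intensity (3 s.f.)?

Before rotation:
Unpolarized light through the first polarizer → I₁ = ½ I₀, now polarized at 11°.
I₂ = I₁ cos²(71° − 11°) = 0.5 I₀ · cos²(60°) = 0.125 I₀.
After rotation:
Unpolarized light through the first polarizer → I₁ = ½ I₀, now polarized at -38°.
Angle between axes 1 and 2: 71°. I₂ = 0.5 I₀ · cos²(71°) = 0.053 I₀.
Ratio = 0.053 / 0.125 = 0.424.

I_new/I_old ≈ 0.424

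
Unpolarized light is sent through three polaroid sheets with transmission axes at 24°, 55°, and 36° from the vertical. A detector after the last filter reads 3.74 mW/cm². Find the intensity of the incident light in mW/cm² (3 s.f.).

I₀ ≈ 11.4 mW/cm²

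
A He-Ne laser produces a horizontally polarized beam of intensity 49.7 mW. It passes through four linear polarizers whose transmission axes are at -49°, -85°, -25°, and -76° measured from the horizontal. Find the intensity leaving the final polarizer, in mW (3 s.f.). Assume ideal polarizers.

By Malus's law, I₁ = 49.7 mW · cos²(49°) = 21.39 mW.
I₂ = I₁ · cos²(36°) = 21.39 · 0.6545 = 14 mW.
I₃ = I₂ · cos²(60°) = 14 · 0.25 = 3.5 mW.
I₄ = I₃ · cos²(51°) = 3.5 · 0.396 = 1.386 mW.

I ≈ 1.39 mW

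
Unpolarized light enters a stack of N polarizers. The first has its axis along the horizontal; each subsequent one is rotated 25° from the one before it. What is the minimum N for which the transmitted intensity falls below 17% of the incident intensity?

First polarizer halves the unpolarized light: factor 1/2.
Each further stage multiplies by cos²(25°) = 0.8214.
After N polarizers: T = 0.5·0.8214^(N−1). Require T < 0.17 ⇒ N−1 > ln(0.17/0.5)/ln(0.8214) = 5.48, so N−1 ≥ 6 and N = 7.
Check: N=7 gives T = 0.1536 < 0.17; N=6 gives T = 0.187.

N = 7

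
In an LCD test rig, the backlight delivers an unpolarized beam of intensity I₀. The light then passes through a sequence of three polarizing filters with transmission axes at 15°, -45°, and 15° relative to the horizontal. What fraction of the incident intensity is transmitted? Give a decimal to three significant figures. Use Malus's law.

≈ 0.0313 I₀

Unpolarized light through the first polarizer → I₁ = ½ I₀, now polarized at 15°.
I₂ = I₁ cos²(-45° − 15°) = 0.5 I₀ · cos²(60°) = 0.125 I₀.
I₃ = I₂ cos²(15° + 45°) = 0.125 I₀ · cos²(60°) = 0.03125 I₀.
Transmitted fraction = 0.03125.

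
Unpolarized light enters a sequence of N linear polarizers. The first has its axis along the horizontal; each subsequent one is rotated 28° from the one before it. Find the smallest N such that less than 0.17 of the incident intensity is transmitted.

N = 6

First polarizer halves the unpolarized light: factor 1/2.
Each further stage multiplies by cos²(28°) = 0.7796.
After N polarizers: T = 0.5·0.7796^(N−1). Require T < 0.17 ⇒ N−1 > ln(0.17/0.5)/ln(0.7796) = 4.33, so N−1 ≥ 5 and N = 6.
Check: N=6 gives T = 0.144 < 0.17; N=5 gives T = 0.1847.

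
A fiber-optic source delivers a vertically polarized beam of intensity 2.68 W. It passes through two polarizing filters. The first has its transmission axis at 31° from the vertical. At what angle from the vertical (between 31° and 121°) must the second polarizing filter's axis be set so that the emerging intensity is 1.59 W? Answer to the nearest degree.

θ ≈ 57°

By Malus's law, I₁ = I₀ cos²(31° − 0°) = I₀ cos²(31°) = 0.7347 I₀.
Target fraction: 1.59 / 2.68 W = 0.5933 of I₀.
Need I₂/I₀ = 0.5933, so cos²(θ − 31°) = 0.5933 / 0.7347 = 0.8075.
θ − 31° = arccos(√0.8075) = 26.0°, giving θ ≈ 31 + 26.0 = 57.0°.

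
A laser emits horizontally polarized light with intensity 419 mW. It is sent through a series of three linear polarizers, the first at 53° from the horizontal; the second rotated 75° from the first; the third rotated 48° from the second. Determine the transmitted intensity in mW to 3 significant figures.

I ≈ 4.55 mW

I₁ = 419 mW · cos²(53°) = 151.8 mW.
I₂ = I₁ · cos²(75°) = 151.8 · 0.06699 = 10.17 mW.
I₃ = I₂ · cos²(48°) = 10.17 · 0.4477 = 4.551 mW.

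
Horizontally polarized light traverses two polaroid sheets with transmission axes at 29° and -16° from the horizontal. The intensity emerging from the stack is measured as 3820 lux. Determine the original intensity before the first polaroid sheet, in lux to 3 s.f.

By Malus's law, I₁ = I₀ cos²(29° − 0°) = I₀ cos²(29°) = 0.765 I₀.
I₂ = I₁ cos²(-16° − 29°) = 0.765 I₀ · cos²(45°) = 0.3825 I₀.
So 3820 lux = 0.3825 I₀, giving I₀ = 3820/0.3825 = 9987 lux.

I₀ ≈ 9990 lux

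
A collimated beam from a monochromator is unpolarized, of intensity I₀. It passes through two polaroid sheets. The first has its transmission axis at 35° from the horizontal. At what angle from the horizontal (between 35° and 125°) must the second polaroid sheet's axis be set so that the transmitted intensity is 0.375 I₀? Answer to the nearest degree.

Unpolarized light through the first polarizer → I₁ = ½ I₀, now polarized at 35°.
Need I₂/I₀ = 0.375, so cos²(θ − 35°) = 0.375 / 0.5 = 0.75.
θ − 35° = arccos(√0.75) = 30.0°, giving θ ≈ 35 + 30.0 = 65.0°.

θ ≈ 65°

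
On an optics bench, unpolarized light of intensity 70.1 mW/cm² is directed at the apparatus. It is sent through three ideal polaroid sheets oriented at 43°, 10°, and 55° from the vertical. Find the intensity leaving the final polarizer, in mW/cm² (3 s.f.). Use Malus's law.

I ≈ 12.3 mW/cm²

Unpolarized light through the first polarizer → I₁ = 70.1 mW/cm²/2 = 35.05 mW/cm², polarized at 43°.
I₂ = I₁ · cos²(33°) = 35.05 · 0.7034 = 24.65 mW/cm².
I₃ = I₂ · cos²(45°) = 24.65 · 0.5 = 12.33 mW/cm².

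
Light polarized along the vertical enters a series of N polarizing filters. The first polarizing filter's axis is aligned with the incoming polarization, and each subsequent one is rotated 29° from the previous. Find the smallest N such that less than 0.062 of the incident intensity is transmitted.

First polarizer is aligned with the polarization: full transmission.
Each further stage multiplies by cos²(29°) = 0.765.
After N polarizers: T = 0.765^(N−1). Require T < 0.062 ⇒ N−1 > ln(0.062)/ln(0.765) = 10.38, so N−1 ≥ 11 and N = 12.
Check: N=12 gives T = 0.05248 < 0.062; N=11 gives T = 0.06861.

N = 12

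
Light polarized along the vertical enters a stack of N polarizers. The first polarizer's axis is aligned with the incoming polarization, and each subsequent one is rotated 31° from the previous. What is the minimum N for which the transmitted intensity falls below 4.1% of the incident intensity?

N = 12

First polarizer is aligned with the polarization: full transmission.
Each further stage multiplies by cos²(31°) = 0.7347.
After N polarizers: T = 0.7347^(N−1). Require T < 0.041 ⇒ N−1 > ln(0.041)/ln(0.7347) = 10.36, so N−1 ≥ 11 and N = 12.
Check: N=12 gives T = 0.03369 < 0.041; N=11 gives T = 0.04585.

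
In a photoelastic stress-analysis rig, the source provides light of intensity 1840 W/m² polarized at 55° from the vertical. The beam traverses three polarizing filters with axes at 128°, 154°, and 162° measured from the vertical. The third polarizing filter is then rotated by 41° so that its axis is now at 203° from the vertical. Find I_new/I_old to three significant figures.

Before rotation:
By Malus's law, I₁ = I₀ cos²(128° − 55°) = I₀ cos²(73°) = 0.08548 I₀.
I₂ = I₁ cos²(154° − 128°) = 0.08548 I₀ · cos²(26°) = 0.06905 I₀.
I₃ = I₂ cos²(162° − 154°) = 0.06905 I₀ · cos²(8°) = 0.06772 I₀.
After rotation:
I₁ = I₀ cos²(128° − 55°) = I₀ cos²(73°) = 0.08548 I₀.
I₂ = I₁ cos²(154° − 128°) = 0.08548 I₀ · cos²(26°) = 0.06905 I₀.
I₃ = I₂ cos²(203° − 154°) = 0.06905 I₀ · cos²(49°) = 0.02972 I₀.
Ratio = 0.02972 / 0.06772 = 0.4389.

I_new/I_old ≈ 0.439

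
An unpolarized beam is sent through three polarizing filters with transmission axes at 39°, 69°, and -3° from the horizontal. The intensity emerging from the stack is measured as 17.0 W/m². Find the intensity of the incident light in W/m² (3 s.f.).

I₀ ≈ 475 W/m²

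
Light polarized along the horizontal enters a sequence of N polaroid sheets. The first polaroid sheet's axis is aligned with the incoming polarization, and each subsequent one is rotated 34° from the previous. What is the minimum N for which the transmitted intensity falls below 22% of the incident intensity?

First polarizer is aligned with the polarization: full transmission.
Each further stage multiplies by cos²(34°) = 0.6873.
After N polarizers: T = 0.6873^(N−1). Require T < 0.22 ⇒ N−1 > ln(0.22)/ln(0.6873) = 4.04, so N−1 ≥ 5 and N = 6.
Check: N=6 gives T = 0.1534 < 0.22; N=5 gives T = 0.2231.

N = 6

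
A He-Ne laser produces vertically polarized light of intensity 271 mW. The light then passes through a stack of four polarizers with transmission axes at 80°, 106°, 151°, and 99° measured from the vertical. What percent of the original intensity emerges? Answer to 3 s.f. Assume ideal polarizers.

≈ 0.462%

I₁ = 271 mW · cos²(80°) = 8.172 mW.
I₂ = I₁ · cos²(26°) = 8.172 · 0.8078 = 6.601 mW.
I₃ = I₂ · cos²(45°) = 6.601 · 0.5 = 3.301 mW.
I₄ = I₃ · cos²(52°) = 3.301 · 0.379 = 1.251 mW.
That is 0.4617% of the incident intensity.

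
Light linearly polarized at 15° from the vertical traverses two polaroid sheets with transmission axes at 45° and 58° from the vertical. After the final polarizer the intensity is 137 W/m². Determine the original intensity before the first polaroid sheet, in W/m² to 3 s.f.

By Malus's law, I₁ = I₀ cos²(45° − 15°) = I₀ cos²(30°) = 0.75 I₀.
I₂ = I₁ cos²(58° − 45°) = 0.75 I₀ · cos²(13°) = 0.712 I₀.
So 137 W/m² = 0.712 I₀, giving I₀ = 137/0.712 = 192.4 W/m².

I₀ ≈ 192 W/m²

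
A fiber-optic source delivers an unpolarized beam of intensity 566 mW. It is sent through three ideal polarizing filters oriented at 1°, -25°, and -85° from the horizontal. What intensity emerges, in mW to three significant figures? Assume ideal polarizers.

I ≈ 57.2 mW

Unpolarized light through the first polarizer → I₁ = 566 mW/2 = 283 mW, polarized at 1°.
I₂ = I₁ · cos²(26°) = 283 · 0.8078 = 228.6 mW.
I₃ = I₂ · cos²(60°) = 228.6 · 0.25 = 57.15 mW.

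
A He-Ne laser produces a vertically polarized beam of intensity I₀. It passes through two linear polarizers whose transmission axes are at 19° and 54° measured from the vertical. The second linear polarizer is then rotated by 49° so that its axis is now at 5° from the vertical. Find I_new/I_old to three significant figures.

Before rotation:
I₁ = I₀ cos²(19° − 0°) = I₀ cos²(19°) = 0.894 I₀.
I₂ = I₁ cos²(54° − 19°) = 0.894 I₀ · cos²(35°) = 0.5999 I₀.
After rotation:
I₁ = I₀ cos²(19° − 0°) = I₀ cos²(19°) = 0.894 I₀.
I₂ = I₁ cos²(5° − 19°) = 0.894 I₀ · cos²(14°) = 0.8417 I₀.
Ratio = 0.8417 / 0.5999 = 1.403.

I_new/I_old ≈ 1.40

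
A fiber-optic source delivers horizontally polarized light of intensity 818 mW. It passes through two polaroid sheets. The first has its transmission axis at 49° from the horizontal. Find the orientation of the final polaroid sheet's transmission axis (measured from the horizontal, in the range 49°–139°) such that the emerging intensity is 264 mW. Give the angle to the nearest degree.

By Malus's law, I₁ = I₀ cos²(49° − 0°) = I₀ cos²(49°) = 0.4304 I₀.
Target fraction: 264 / 818 mW = 0.3227 of I₀.
Need I₂/I₀ = 0.3227, so cos²(θ − 49°) = 0.3227 / 0.4304 = 0.7498.
θ − 49° = arccos(√0.7498) = 30.0°, giving θ ≈ 49 + 30.0 = 79.0°.

θ ≈ 79°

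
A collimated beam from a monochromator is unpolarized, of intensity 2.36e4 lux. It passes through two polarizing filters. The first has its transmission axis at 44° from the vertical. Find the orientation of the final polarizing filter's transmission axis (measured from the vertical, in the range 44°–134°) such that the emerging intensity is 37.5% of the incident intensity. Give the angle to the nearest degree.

θ ≈ 74°

Unpolarized light through the first polarizer → I₁ = ½ I₀, now polarized at 44°.
Need I₂/I₀ = 0.375, so cos²(θ − 44°) = 0.375 / 0.5 = 0.75.
θ − 44° = arccos(√0.75) = 30.0°, giving θ ≈ 44 + 30.0 = 74.0°.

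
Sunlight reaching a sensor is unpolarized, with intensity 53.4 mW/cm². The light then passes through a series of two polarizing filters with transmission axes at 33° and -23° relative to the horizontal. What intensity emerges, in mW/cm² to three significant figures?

Unpolarized light through the first polarizer → I₁ = 53.4 mW/cm²/2 = 26.7 mW/cm², polarized at 33°.
I₂ = I₁ · cos²(56°) = 26.7 · 0.3127 = 8.349 mW/cm².

I ≈ 8.35 mW/cm²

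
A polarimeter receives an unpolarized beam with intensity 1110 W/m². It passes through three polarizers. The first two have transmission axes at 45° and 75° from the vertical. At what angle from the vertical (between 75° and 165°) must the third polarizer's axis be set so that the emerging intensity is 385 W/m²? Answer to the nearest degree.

Unpolarized light through the first polarizer → I₁ = ½ I₀, now polarized at 45°.
I₂ = I₁ cos²(75° − 45°) = 0.5 I₀ · cos²(30°) = 0.375 I₀.
Target fraction: 385 / 1110 W/m² = 0.3468 of I₀.
Need I₃/I₀ = 0.3468, so cos²(θ − 75°) = 0.3468 / 0.375 = 0.9249.
θ − 75° = arccos(√0.9249) = 15.9°, giving θ ≈ 75 + 15.9 = 90.9°.

θ ≈ 91°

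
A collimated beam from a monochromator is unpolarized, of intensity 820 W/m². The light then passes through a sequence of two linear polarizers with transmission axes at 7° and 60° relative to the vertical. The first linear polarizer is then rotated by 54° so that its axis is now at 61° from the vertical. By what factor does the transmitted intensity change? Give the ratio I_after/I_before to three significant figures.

I_new/I_old ≈ 2.76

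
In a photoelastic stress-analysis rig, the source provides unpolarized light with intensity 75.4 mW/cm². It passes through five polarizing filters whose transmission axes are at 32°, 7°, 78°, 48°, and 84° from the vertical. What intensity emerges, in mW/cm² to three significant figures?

Unpolarized light through the first polarizer → I₁ = 75.4 mW/cm²/2 = 37.7 mW/cm², polarized at 32°.
I₂ = I₁ · cos²(25°) = 37.7 · 0.8214 = 30.97 mW/cm².
I₃ = I₂ · cos²(71°) = 30.97 · 0.106 = 3.282 mW/cm².
I₄ = I₃ · cos²(30°) = 3.282 · 0.75 = 2.462 mW/cm².
I₅ = I₄ · cos²(36°) = 2.462 · 0.6545 = 1.611 mW/cm².

I ≈ 1.61 mW/cm²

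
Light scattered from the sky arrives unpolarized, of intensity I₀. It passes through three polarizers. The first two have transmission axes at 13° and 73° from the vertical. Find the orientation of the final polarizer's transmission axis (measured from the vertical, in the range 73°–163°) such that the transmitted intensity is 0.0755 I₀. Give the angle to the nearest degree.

θ ≈ 112°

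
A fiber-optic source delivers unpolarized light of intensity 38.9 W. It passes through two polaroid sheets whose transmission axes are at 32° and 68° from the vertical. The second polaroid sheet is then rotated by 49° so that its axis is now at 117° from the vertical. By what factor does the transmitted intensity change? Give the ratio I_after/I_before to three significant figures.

Before rotation:
Unpolarized light through the first polarizer → I₁ = ½ I₀, now polarized at 32°.
I₂ = I₁ cos²(68° − 32°) = 0.5 I₀ · cos²(36°) = 0.3273 I₀.
After rotation:
Unpolarized light through the first polarizer → I₁ = ½ I₀, now polarized at 32°.
I₂ = I₁ cos²(117° − 32°) = 0.5 I₀ · cos²(85°) = 0.003798 I₀.
Ratio = 0.003798 / 0.3273 = 0.01161.

I_new/I_old ≈ 0.0116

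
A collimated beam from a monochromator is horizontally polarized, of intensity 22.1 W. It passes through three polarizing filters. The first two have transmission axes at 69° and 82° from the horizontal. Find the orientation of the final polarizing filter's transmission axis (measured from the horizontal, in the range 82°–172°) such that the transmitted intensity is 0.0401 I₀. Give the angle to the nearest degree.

I₁ = I₀ cos²(69° − 0°) = I₀ cos²(69°) = 0.1284 I₀.
I₂ = I₁ cos²(82° − 69°) = 0.1284 I₀ · cos²(13°) = 0.1219 I₀.
Need I₃/I₀ = 0.0401, so cos²(θ − 82°) = 0.0401 / 0.1219 = 0.3289.
θ − 82° = arccos(√0.3289) = 55.0°, giving θ ≈ 82 + 55.0 = 137.0°.

θ ≈ 137°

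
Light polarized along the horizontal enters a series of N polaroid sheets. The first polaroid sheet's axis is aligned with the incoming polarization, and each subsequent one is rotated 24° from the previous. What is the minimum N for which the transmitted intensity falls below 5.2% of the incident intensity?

First polarizer is aligned with the polarization: full transmission.
Each further stage multiplies by cos²(24°) = 0.8346.
After N polarizers: T = 0.8346^(N−1). Require T < 0.052 ⇒ N−1 > ln(0.052)/ln(0.8346) = 16.35, so N−1 ≥ 17 and N = 18.
Check: N=18 gives T = 0.04622 < 0.052; N=17 gives T = 0.05538.

N = 18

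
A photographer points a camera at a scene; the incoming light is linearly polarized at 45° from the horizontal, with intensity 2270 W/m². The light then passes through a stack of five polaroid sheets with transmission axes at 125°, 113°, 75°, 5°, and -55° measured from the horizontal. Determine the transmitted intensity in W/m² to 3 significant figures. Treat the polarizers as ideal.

I ≈ 1.19 W/m²

I₁ = 2270 W/m² · cos²(80°) = 68.45 W/m².
I₂ = I₁ · cos²(12°) = 68.45 · 0.9568 = 65.49 W/m².
I₃ = I₂ · cos²(38°) = 65.49 · 0.621 = 40.67 W/m².
I₄ = I₃ · cos²(70°) = 40.67 · 0.117 = 4.757 W/m².
I₅ = I₄ · cos²(60°) = 4.757 · 0.25 = 1.189 W/m².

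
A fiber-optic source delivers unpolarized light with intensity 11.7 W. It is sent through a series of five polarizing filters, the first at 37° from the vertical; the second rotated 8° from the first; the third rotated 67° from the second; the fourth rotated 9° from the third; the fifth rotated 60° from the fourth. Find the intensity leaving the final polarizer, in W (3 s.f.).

Unpolarized light through the first polarizer → I₁ = 11.7 W/2 = 5.85 W, polarized at 37°.
I₂ = I₁ · cos²(8°) = 5.85 · 0.9806 = 5.737 W.
I₃ = I₂ · cos²(67°) = 5.737 · 0.1527 = 0.8758 W.
I₄ = I₃ · cos²(9°) = 0.8758 · 0.9755 = 0.8544 W.
I₅ = I₄ · cos²(60°) = 0.8544 · 0.25 = 0.2136 W.

I ≈ 0.214 W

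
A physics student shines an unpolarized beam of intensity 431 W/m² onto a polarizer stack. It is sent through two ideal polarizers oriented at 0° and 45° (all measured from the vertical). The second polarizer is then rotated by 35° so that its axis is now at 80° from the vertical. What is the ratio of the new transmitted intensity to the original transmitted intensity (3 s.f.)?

Before rotation:
Unpolarized light through the first polarizer → I₁ = ½ I₀, now polarized at 0°.
I₂ = I₁ cos²(45° − 0°) = 0.5 I₀ · cos²(45°) = 0.25 I₀.
After rotation:
Unpolarized light through the first polarizer → I₁ = ½ I₀, now polarized at 0°.
I₂ = I₁ cos²(80° − 0°) = 0.5 I₀ · cos²(80°) = 0.01508 I₀.
Ratio = 0.01508 / 0.25 = 0.06031.

I_new/I_old ≈ 0.0603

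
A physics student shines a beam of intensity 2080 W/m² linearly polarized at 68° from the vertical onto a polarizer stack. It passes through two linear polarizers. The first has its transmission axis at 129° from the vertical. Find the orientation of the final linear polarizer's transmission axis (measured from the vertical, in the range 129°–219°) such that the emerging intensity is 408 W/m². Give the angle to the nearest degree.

θ ≈ 153°

I₁ = I₀ cos²(129° − 68°) = I₀ cos²(61°) = 0.235 I₀.
Target fraction: 408 / 2080 W/m² = 0.1962 of I₀.
Need I₂/I₀ = 0.1962, so cos²(θ − 129°) = 0.1962 / 0.235 = 0.8346.
θ − 129° = arccos(√0.8346) = 24.0°, giving θ ≈ 129 + 24.0 = 153.0°.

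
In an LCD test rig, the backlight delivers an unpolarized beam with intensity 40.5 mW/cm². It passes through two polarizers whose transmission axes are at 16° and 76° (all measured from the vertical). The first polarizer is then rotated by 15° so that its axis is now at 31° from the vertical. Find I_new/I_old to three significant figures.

Before rotation:
Unpolarized light through the first polarizer → I₁ = ½ I₀, now polarized at 16°.
I₂ = I₁ cos²(76° − 16°) = 0.5 I₀ · cos²(60°) = 0.125 I₀.
After rotation:
Unpolarized light through the first polarizer → I₁ = ½ I₀, now polarized at 31°.
I₂ = I₁ cos²(76° − 31°) = 0.5 I₀ · cos²(45°) = 0.25 I₀.
Ratio = 0.25 / 0.125 = 2.

I_new/I_old ≈ 2.00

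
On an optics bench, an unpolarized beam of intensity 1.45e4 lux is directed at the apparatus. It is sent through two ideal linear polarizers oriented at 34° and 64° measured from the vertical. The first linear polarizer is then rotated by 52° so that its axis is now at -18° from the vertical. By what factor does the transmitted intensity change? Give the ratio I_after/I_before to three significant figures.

I_new/I_old ≈ 0.0258

Before rotation:
Unpolarized light through the first polarizer → I₁ = ½ I₀, now polarized at 34°.
I₂ = I₁ cos²(64° − 34°) = 0.5 I₀ · cos²(30°) = 0.375 I₀.
After rotation:
Unpolarized light through the first polarizer → I₁ = ½ I₀, now polarized at -18°.
I₂ = I₁ cos²(64° + 18°) = 0.5 I₀ · cos²(82°) = 0.009685 I₀.
Ratio = 0.009685 / 0.375 = 0.02583.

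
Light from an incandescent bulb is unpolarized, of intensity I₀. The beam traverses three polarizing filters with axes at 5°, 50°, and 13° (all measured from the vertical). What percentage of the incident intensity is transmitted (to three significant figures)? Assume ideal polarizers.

≈ 15.9%

Unpolarized light through the first polarizer → I₁ = ½ I₀, now polarized at 5°.
I₂ = I₁ cos²(50° − 5°) = 0.5 I₀ · cos²(45°) = 0.25 I₀.
I₃ = I₂ cos²(13° − 50°) = 0.25 I₀ · cos²(37°) = 0.1595 I₀.
That is 15.95% of the incident intensity.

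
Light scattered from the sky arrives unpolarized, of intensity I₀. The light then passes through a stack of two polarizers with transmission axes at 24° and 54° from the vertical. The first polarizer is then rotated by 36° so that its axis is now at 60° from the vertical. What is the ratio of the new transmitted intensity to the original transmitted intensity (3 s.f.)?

I_new/I_old ≈ 1.32

Before rotation:
Unpolarized light through the first polarizer → I₁ = ½ I₀, now polarized at 24°.
I₂ = I₁ cos²(54° − 24°) = 0.5 I₀ · cos²(30°) = 0.375 I₀.
After rotation:
Unpolarized light through the first polarizer → I₁ = ½ I₀, now polarized at 60°.
I₂ = I₁ cos²(54° − 60°) = 0.5 I₀ · cos²(6°) = 0.4945 I₀.
Ratio = 0.4945 / 0.375 = 1.319.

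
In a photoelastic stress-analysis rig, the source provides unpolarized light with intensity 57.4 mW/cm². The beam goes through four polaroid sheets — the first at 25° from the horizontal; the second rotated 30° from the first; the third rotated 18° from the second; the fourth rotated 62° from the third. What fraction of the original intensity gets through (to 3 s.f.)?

I/I₀ ≈ 0.0748

Unpolarized light through the first polarizer → I₁ = 57.4 mW/cm²/2 = 28.7 mW/cm², polarized at 25°.
I₂ = I₁ · cos²(30°) = 28.7 · 0.75 = 21.53 mW/cm².
I₃ = I₂ · cos²(18°) = 21.53 · 0.9045 = 19.47 mW/cm².
I₄ = I₃ · cos²(62°) = 19.47 · 0.2204 = 4.291 mW/cm².
Transmitted fraction = 0.07476.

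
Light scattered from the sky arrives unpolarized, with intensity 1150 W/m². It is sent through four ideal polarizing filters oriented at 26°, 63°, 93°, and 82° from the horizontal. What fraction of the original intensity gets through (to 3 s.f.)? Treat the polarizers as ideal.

Unpolarized light through the first polarizer → I₁ = 1150 W/m²/2 = 575 W/m², polarized at 26°.
I₂ = I₁ · cos²(37°) = 575 · 0.6378 = 366.7 W/m².
I₃ = I₂ · cos²(30°) = 366.7 · 0.75 = 275.1 W/m².
I₄ = I₃ · cos²(11°) = 275.1 · 0.9636 = 265 W/m².
Transmitted fraction = 0.2305.

I/I₀ ≈ 0.230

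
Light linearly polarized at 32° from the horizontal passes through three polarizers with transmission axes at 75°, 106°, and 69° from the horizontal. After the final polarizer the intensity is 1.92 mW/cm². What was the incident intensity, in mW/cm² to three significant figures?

I₀ ≈ 7.66 mW/cm²

I₁ = I₀ cos²(75° − 32°) = I₀ cos²(43°) = 0.5349 I₀.
I₂ = I₁ cos²(106° − 75°) = 0.5349 I₀ · cos²(31°) = 0.393 I₀.
I₃ = I₂ cos²(69° − 106°) = 0.393 I₀ · cos²(37°) = 0.2507 I₀.
So 1.92 mW/cm² = 0.2507 I₀, giving I₀ = 1.92/0.2507 = 7.66 mW/cm².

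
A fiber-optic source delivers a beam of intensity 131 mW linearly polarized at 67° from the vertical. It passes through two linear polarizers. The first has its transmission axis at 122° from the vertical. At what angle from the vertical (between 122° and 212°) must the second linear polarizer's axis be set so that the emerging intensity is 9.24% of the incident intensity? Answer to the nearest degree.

By Malus's law, I₁ = I₀ cos²(122° − 67°) = I₀ cos²(55°) = 0.329 I₀.
Need I₂/I₀ = 0.0924, so cos²(θ − 122°) = 0.0924 / 0.329 = 0.2809.
θ − 122° = arccos(√0.2809) = 58.0°, giving θ ≈ 122 + 58.0 = 180.0°.

θ ≈ 180°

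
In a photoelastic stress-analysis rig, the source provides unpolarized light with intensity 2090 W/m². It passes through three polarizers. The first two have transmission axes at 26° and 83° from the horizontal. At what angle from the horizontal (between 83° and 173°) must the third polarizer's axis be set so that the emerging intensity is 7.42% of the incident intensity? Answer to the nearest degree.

θ ≈ 128°

Unpolarized light through the first polarizer → I₁ = ½ I₀, now polarized at 26°.
I₂ = I₁ cos²(83° − 26°) = 0.5 I₀ · cos²(57°) = 0.1483 I₀.
Need I₃/I₀ = 0.0742, so cos²(θ − 83°) = 0.0742 / 0.1483 = 0.5003.
θ − 83° = arccos(√0.5003) = 45.0°, giving θ ≈ 83 + 45.0 = 128.0°.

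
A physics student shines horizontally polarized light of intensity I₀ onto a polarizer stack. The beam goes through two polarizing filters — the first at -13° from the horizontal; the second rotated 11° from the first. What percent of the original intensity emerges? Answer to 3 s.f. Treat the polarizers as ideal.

≈ 91.5%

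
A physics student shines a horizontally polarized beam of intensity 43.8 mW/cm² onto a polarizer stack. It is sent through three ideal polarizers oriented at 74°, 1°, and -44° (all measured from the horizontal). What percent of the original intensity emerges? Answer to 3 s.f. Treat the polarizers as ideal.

I₁ = 43.8 mW/cm² · cos²(74°) = 3.328 mW/cm².
I₂ = I₁ · cos²(73°) = 3.328 · 0.08548 = 0.2845 mW/cm².
I₃ = I₂ · cos²(45°) = 0.2845 · 0.5 = 0.1422 mW/cm².
That is 0.3247% of the incident intensity.

≈ 0.325%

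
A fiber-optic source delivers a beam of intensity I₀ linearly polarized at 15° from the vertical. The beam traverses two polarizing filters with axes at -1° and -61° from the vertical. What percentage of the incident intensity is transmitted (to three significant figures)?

≈ 23.1%

I₁ = I₀ cos²(-1° − 15°) = I₀ cos²(16°) = 0.924 I₀.
I₂ = I₁ cos²(-61° + 1°) = 0.924 I₀ · cos²(60°) = 0.231 I₀.
That is 23.1% of the incident intensity.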